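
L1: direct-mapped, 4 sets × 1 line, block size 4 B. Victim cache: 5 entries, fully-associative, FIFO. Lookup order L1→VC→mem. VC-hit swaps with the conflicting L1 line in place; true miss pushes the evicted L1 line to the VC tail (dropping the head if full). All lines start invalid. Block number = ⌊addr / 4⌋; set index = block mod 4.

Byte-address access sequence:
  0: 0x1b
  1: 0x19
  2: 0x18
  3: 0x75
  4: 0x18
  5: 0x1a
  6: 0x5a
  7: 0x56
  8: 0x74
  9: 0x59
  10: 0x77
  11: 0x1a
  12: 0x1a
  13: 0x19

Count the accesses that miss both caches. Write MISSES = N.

MISSES = 4

0: 0x1b (blk 6, set 2) → MISS  vc=[]
1: 0x19 (blk 6, set 2) → L1-HIT  vc=[]
2: 0x18 (blk 6, set 2) → L1-HIT  vc=[]
3: 0x75 (blk 29, set 1) → MISS  vc=[]
4: 0x18 (blk 6, set 2) → L1-HIT  vc=[]
5: 0x1a (blk 6, set 2) → L1-HIT  vc=[]
6: 0x5a (blk 22, set 2) → MISS  vc=[6]
7: 0x56 (blk 21, set 1) → MISS  vc=[6, 29]
8: 0x74 (blk 29, set 1) → VC-HIT  vc=[6, 21]
9: 0x59 (blk 22, set 2) → L1-HIT  vc=[6, 21]
10: 0x77 (blk 29, set 1) → L1-HIT  vc=[6, 21]
11: 0x1a (blk 6, set 2) → VC-HIT  vc=[22, 21]
12: 0x1a (blk 6, set 2) → L1-HIT  vc=[22, 21]
13: 0x19 (blk 6, set 2) → L1-HIT  vc=[22, 21]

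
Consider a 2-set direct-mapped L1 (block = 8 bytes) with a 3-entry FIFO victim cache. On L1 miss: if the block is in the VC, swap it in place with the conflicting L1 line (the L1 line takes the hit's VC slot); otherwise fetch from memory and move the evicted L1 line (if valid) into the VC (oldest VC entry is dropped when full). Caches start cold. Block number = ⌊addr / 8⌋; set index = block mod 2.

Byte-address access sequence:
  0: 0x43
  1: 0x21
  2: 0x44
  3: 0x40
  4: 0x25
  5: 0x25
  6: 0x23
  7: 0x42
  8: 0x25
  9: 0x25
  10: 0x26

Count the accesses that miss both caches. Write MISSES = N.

0: 0x43 (blk 8, set 0) → MISS  vc=[]
1: 0x21 (blk 4, set 0) → MISS  vc=[8]
2: 0x44 (blk 8, set 0) → VC-HIT  vc=[4]
3: 0x40 (blk 8, set 0) → L1-HIT  vc=[4]
4: 0x25 (blk 4, set 0) → VC-HIT  vc=[8]
5: 0x25 (blk 4, set 0) → L1-HIT  vc=[8]
6: 0x23 (blk 4, set 0) → L1-HIT  vc=[8]
7: 0x42 (blk 8, set 0) → VC-HIT  vc=[4]
8: 0x25 (blk 4, set 0) → VC-HIT  vc=[8]
9: 0x25 (blk 4, set 0) → L1-HIT  vc=[8]
10: 0x26 (blk 4, set 0) → L1-HIT  vc=[8]

MISSES = 2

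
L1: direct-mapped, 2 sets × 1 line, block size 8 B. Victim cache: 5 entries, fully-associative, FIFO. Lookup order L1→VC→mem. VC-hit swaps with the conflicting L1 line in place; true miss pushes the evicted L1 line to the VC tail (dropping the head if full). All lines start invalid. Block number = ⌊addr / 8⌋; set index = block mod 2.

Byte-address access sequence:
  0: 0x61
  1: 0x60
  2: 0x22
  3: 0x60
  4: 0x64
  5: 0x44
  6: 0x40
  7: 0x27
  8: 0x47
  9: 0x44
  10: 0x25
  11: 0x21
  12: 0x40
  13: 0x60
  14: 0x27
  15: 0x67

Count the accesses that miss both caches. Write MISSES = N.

MISSES = 3

  [0] addr=0x61 blk=12 s=0: MISS | VC []
  [1] addr=0x60 blk=12 s=0: L1-HIT | VC []
  [2] addr=0x22 blk=4 s=0: MISS | VC [12]
  [3] addr=0x60 blk=12 s=0: VC-HIT | VC [4]
  [4] addr=0x64 blk=12 s=0: L1-HIT | VC [4]
  [5] addr=0x44 blk=8 s=0: MISS | VC [4, 12]
  [6] addr=0x40 blk=8 s=0: L1-HIT | VC [4, 12]
  [7] addr=0x27 blk=4 s=0: VC-HIT | VC [8, 12]
  [8] addr=0x47 blk=8 s=0: VC-HIT | VC [4, 12]
  [9] addr=0x44 blk=8 s=0: L1-HIT | VC [4, 12]
  [10] addr=0x25 blk=4 s=0: VC-HIT | VC [8, 12]
  [11] addr=0x21 blk=4 s=0: L1-HIT | VC [8, 12]
  [12] addr=0x40 blk=8 s=0: VC-HIT | VC [4, 12]
  [13] addr=0x60 blk=12 s=0: VC-HIT | VC [4, 8]
  [14] addr=0x27 blk=4 s=0: VC-HIT | VC [12, 8]
  [15] addr=0x67 blk=12 s=0: VC-HIT | VC [4, 8]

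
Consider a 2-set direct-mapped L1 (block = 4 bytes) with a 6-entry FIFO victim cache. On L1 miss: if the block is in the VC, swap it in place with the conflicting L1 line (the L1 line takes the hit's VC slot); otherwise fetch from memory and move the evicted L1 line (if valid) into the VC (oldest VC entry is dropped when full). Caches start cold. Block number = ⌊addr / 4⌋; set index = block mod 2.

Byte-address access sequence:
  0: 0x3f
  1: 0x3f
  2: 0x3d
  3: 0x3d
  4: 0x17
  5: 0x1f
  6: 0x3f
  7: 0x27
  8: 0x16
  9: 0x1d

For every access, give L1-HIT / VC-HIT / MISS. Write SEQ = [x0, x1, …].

SEQ = [MISS, L1-HIT, L1-HIT, L1-HIT, MISS, MISS, VC-HIT, MISS, VC-HIT, VC-HIT]

#0 0x3f→b15/s1 MISS; vc=[]
#1 0x3f→b15/s1 L1-HIT; vc=[]
#2 0x3d→b15/s1 L1-HIT; vc=[]
#3 0x3d→b15/s1 L1-HIT; vc=[]
#4 0x17→b5/s1 MISS; vc=[15]
#5 0x1f→b7/s1 MISS; vc=[15,5]
#6 0x3f→b15/s1 VC-HIT; vc=[7,5]
#7 0x27→b9/s1 MISS; vc=[7,5,15]
#8 0x16→b5/s1 VC-HIT; vc=[7,9,15]
#9 0x1d→b7/s1 VC-HIT; vc=[5,9,15]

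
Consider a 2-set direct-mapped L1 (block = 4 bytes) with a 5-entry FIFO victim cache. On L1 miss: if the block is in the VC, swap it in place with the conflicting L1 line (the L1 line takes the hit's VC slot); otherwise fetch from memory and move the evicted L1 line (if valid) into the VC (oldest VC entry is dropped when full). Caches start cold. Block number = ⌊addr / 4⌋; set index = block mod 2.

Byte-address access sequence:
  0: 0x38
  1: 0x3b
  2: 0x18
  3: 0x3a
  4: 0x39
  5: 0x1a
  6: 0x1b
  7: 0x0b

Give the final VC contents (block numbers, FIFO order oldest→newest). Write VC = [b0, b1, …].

VC = [14, 6]

0: 0x38 (blk 14, set 0) → MISS  vc=[]
1: 0x3b (blk 14, set 0) → L1-HIT  vc=[]
2: 0x18 (blk 6, set 0) → MISS  vc=[14]
3: 0x3a (blk 14, set 0) → VC-HIT  vc=[6]
4: 0x39 (blk 14, set 0) → L1-HIT  vc=[6]
5: 0x1a (blk 6, set 0) → VC-HIT  vc=[14]
6: 0x1b (blk 6, set 0) → L1-HIT  vc=[14]
7: 0xb (blk 2, set 0) → MISS  vc=[14, 6]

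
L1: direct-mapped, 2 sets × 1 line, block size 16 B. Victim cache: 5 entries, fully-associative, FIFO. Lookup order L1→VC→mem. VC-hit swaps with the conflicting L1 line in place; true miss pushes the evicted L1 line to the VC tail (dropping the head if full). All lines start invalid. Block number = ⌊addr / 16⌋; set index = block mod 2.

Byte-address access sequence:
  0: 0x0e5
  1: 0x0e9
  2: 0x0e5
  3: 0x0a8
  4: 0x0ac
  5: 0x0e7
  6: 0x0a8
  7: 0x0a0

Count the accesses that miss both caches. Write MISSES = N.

MISSES = 2

0: 0xe5 (blk 14, set 0) → MISS  vc=[]
1: 0xe9 (blk 14, set 0) → L1-HIT  vc=[]
2: 0xe5 (blk 14, set 0) → L1-HIT  vc=[]
3: 0xa8 (blk 10, set 0) → MISS  vc=[14]
4: 0xac (blk 10, set 0) → L1-HIT  vc=[14]
5: 0xe7 (blk 14, set 0) → VC-HIT  vc=[10]
6: 0xa8 (blk 10, set 0) → VC-HIT  vc=[14]
7: 0xa0 (blk 10, set 0) → L1-HIT  vc=[14]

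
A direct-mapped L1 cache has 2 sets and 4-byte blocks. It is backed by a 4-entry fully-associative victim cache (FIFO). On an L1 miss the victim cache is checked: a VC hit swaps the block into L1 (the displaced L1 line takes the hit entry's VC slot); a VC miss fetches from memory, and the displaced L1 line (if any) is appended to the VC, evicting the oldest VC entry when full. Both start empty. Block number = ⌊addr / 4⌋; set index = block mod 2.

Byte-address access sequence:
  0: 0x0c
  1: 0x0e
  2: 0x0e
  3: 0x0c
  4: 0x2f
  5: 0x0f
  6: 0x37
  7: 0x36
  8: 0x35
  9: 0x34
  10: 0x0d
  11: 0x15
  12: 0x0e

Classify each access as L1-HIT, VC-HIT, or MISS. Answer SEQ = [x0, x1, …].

SEQ = [MISS, L1-HIT, L1-HIT, L1-HIT, MISS, VC-HIT, MISS, L1-HIT, L1-HIT, L1-HIT, VC-HIT, MISS, VC-HIT]

  [0] addr=0xc blk=3 s=1: MISS | VC []
  [1] addr=0xe blk=3 s=1: L1-HIT | VC []
  [2] addr=0xe blk=3 s=1: L1-HIT | VC []
  [3] addr=0xc blk=3 s=1: L1-HIT | VC []
  [4] addr=0x2f blk=11 s=1: MISS | VC [3]
  [5] addr=0xf blk=3 s=1: VC-HIT | VC [11]
  [6] addr=0x37 blk=13 s=1: MISS | VC [11, 3]
  [7] addr=0x36 blk=13 s=1: L1-HIT | VC [11, 3]
  [8] addr=0x35 blk=13 s=1: L1-HIT | VC [11, 3]
  [9] addr=0x34 blk=13 s=1: L1-HIT | VC [11, 3]
  [10] addr=0xd blk=3 s=1: VC-HIT | VC [11, 13]
  [11] addr=0x15 blk=5 s=1: MISS | VC [11, 13, 3]
  [12] addr=0xe blk=3 s=1: VC-HIT | VC [11, 13, 5]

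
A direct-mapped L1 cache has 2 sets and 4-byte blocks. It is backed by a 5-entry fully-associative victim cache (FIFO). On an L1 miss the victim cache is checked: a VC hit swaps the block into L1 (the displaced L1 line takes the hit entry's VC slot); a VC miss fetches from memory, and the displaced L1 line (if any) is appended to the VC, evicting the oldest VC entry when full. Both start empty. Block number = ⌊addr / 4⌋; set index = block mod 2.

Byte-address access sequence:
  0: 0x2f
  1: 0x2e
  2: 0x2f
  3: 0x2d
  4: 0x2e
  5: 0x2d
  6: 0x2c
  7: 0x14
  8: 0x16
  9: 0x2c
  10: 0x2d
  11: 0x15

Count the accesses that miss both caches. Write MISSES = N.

MISSES = 2

#0 0x2f→b11/s1 MISS; vc=[]
#1 0x2e→b11/s1 L1-HIT; vc=[]
#2 0x2f→b11/s1 L1-HIT; vc=[]
#3 0x2d→b11/s1 L1-HIT; vc=[]
#4 0x2e→b11/s1 L1-HIT; vc=[]
#5 0x2d→b11/s1 L1-HIT; vc=[]
#6 0x2c→b11/s1 L1-HIT; vc=[]
#7 0x14→b5/s1 MISS; vc=[11]
#8 0x16→b5/s1 L1-HIT; vc=[11]
#9 0x2c→b11/s1 VC-HIT; vc=[5]
#10 0x2d→b11/s1 L1-HIT; vc=[5]
#11 0x15→b5/s1 VC-HIT; vc=[11]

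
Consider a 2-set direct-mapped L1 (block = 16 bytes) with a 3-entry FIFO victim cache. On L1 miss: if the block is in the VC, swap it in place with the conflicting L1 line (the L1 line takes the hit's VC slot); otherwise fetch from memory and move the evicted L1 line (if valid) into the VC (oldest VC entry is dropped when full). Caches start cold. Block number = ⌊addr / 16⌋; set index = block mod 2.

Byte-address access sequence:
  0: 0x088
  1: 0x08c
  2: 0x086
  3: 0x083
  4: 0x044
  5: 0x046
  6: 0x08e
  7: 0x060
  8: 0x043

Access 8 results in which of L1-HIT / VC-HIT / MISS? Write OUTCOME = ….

OUTCOME = VC-HIT

#0 0x88→b8/s0 MISS; vc=[]
#1 0x8c→b8/s0 L1-HIT; vc=[]
#2 0x86→b8/s0 L1-HIT; vc=[]
#3 0x83→b8/s0 L1-HIT; vc=[]
#4 0x44→b4/s0 MISS; vc=[8]
#5 0x46→b4/s0 L1-HIT; vc=[8]
#6 0x8e→b8/s0 VC-HIT; vc=[4]
#7 0x60→b6/s0 MISS; vc=[4,8]
#8 0x43→b4/s0 VC-HIT; vc=[6,8]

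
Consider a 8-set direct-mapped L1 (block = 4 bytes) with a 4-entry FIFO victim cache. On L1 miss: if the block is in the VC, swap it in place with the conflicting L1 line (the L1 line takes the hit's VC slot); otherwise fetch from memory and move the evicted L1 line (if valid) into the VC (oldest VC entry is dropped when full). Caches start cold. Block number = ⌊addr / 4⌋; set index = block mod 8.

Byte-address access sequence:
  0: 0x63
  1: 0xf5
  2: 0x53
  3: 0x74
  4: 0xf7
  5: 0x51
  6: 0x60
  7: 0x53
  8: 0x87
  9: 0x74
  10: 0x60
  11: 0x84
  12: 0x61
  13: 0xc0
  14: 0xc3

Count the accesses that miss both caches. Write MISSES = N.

MISSES = 6

  [0] addr=0x63 blk=24 s=0: MISS | VC []
  [1] addr=0xf5 blk=61 s=5: MISS | VC []
  [2] addr=0x53 blk=20 s=4: MISS | VC []
  [3] addr=0x74 blk=29 s=5: MISS | VC [61]
  [4] addr=0xf7 blk=61 s=5: VC-HIT | VC [29]
  [5] addr=0x51 blk=20 s=4: L1-HIT | VC [29]
  [6] addr=0x60 blk=24 s=0: L1-HIT | VC [29]
  [7] addr=0x53 blk=20 s=4: L1-HIT | VC [29]
  [8] addr=0x87 blk=33 s=1: MISS | VC [29]
  [9] addr=0x74 blk=29 s=5: VC-HIT | VC [61]
  [10] addr=0x60 blk=24 s=0: L1-HIT | VC [61]
  [11] addr=0x84 blk=33 s=1: L1-HIT | VC [61]
  [12] addr=0x61 blk=24 s=0: L1-HIT | VC [61]
  [13] addr=0xc0 blk=48 s=0: MISS | VC [61, 24]
  [14] addr=0xc3 blk=48 s=0: L1-HIT | VC [61, 24]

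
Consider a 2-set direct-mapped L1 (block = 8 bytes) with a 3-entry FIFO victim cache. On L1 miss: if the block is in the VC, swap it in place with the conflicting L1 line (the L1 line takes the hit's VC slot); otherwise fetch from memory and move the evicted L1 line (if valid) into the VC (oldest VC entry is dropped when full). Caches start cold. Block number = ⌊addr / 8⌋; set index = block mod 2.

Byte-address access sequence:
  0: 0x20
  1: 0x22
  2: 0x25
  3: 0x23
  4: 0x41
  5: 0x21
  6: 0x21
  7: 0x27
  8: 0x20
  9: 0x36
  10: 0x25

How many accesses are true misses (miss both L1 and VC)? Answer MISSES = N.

MISSES = 3

0: 0x20 (blk 4, set 0) → MISS  vc=[]
1: 0x22 (blk 4, set 0) → L1-HIT  vc=[]
2: 0x25 (blk 4, set 0) → L1-HIT  vc=[]
3: 0x23 (blk 4, set 0) → L1-HIT  vc=[]
4: 0x41 (blk 8, set 0) → MISS  vc=[4]
5: 0x21 (blk 4, set 0) → VC-HIT  vc=[8]
6: 0x21 (blk 4, set 0) → L1-HIT  vc=[8]
7: 0x27 (blk 4, set 0) → L1-HIT  vc=[8]
8: 0x20 (blk 4, set 0) → L1-HIT  vc=[8]
9: 0x36 (blk 6, set 0) → MISS  vc=[8, 4]
10: 0x25 (blk 4, set 0) → VC-HIT  vc=[8, 6]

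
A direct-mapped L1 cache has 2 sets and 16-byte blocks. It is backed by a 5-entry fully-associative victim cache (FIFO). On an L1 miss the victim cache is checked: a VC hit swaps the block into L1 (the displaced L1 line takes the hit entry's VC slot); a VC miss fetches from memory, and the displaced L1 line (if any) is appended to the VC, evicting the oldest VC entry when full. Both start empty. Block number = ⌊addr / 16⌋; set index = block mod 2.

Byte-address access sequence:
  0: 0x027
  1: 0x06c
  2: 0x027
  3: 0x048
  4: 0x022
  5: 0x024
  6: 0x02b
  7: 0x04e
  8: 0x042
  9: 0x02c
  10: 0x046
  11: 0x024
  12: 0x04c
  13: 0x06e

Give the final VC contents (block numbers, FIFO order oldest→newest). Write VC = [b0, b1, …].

  [0] addr=0x27 blk=2 s=0: MISS | VC []
  [1] addr=0x6c blk=6 s=0: MISS | VC [2]
  [2] addr=0x27 blk=2 s=0: VC-HIT | VC [6]
  [3] addr=0x48 blk=4 s=0: MISS | VC [6, 2]
  [4] addr=0x22 blk=2 s=0: VC-HIT | VC [6, 4]
  [5] addr=0x24 blk=2 s=0: L1-HIT | VC [6, 4]
  [6] addr=0x2b blk=2 s=0: L1-HIT | VC [6, 4]
  [7] addr=0x4e blk=4 s=0: VC-HIT | VC [6, 2]
  [8] addr=0x42 blk=4 s=0: L1-HIT | VC [6, 2]
  [9] addr=0x2c blk=2 s=0: VC-HIT | VC [6, 4]
  [10] addr=0x46 blk=4 s=0: VC-HIT | VC [6, 2]
  [11] addr=0x24 blk=2 s=0: VC-HIT | VC [6, 4]
  [12] addr=0x4c blk=4 s=0: VC-HIT | VC [6, 2]
  [13] addr=0x6e blk=6 s=0: VC-HIT | VC [4, 2]

VC = [4, 2]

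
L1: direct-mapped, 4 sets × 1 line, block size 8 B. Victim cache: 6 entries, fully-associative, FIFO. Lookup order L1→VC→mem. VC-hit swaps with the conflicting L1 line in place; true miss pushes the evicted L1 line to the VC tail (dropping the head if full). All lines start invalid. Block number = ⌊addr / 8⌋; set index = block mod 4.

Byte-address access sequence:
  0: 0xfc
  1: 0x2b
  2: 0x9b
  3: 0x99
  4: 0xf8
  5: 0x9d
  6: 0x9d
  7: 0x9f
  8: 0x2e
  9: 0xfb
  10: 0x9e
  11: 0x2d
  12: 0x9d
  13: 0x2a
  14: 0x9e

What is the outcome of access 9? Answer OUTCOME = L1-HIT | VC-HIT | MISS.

OUTCOME = VC-HIT

  [0] addr=0xfc blk=31 s=3: MISS | VC []
  [1] addr=0x2b blk=5 s=1: MISS | VC []
  [2] addr=0x9b blk=19 s=3: MISS | VC [31]
  [3] addr=0x99 blk=19 s=3: L1-HIT | VC [31]
  [4] addr=0xf8 blk=31 s=3: VC-HIT | VC [19]
  [5] addr=0x9d blk=19 s=3: VC-HIT | VC [31]
  [6] addr=0x9d blk=19 s=3: L1-HIT | VC [31]
  [7] addr=0x9f blk=19 s=3: L1-HIT | VC [31]
  [8] addr=0x2e blk=5 s=1: L1-HIT | VC [31]
  [9] addr=0xfb blk=31 s=3: VC-HIT | VC [19]
  [10] addr=0x9e blk=19 s=3: VC-HIT | VC [31]
  [11] addr=0x2d blk=5 s=1: L1-HIT | VC [31]
  [12] addr=0x9d blk=19 s=3: L1-HIT | VC [31]
  [13] addr=0x2a blk=5 s=1: L1-HIT | VC [31]
  [14] addr=0x9e blk=19 s=3: L1-HIT | VC [31]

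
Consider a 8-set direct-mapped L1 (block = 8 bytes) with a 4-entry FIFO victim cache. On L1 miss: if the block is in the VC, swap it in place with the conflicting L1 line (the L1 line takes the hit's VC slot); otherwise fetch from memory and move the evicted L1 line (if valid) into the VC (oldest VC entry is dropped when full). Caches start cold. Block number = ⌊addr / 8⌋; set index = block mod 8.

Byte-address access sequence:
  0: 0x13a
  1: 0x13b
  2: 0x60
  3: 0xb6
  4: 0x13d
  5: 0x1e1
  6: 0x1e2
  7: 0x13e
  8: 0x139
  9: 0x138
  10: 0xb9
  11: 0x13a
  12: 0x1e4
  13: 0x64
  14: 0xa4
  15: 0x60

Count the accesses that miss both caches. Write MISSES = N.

0: 0x13a (blk 39, set 7) → MISS  vc=[]
1: 0x13b (blk 39, set 7) → L1-HIT  vc=[]
2: 0x60 (blk 12, set 4) → MISS  vc=[]
3: 0xb6 (blk 22, set 6) → MISS  vc=[]
4: 0x13d (blk 39, set 7) → L1-HIT  vc=[]
5: 0x1e1 (blk 60, set 4) → MISS  vc=[12]
6: 0x1e2 (blk 60, set 4) → L1-HIT  vc=[12]
7: 0x13e (blk 39, set 7) → L1-HIT  vc=[12]
8: 0x139 (blk 39, set 7) → L1-HIT  vc=[12]
9: 0x138 (blk 39, set 7) → L1-HIT  vc=[12]
10: 0xb9 (blk 23, set 7) → MISS  vc=[12, 39]
11: 0x13a (blk 39, set 7) → VC-HIT  vc=[12, 23]
12: 0x1e4 (blk 60, set 4) → L1-HIT  vc=[12, 23]
13: 0x64 (blk 12, set 4) → VC-HIT  vc=[60, 23]
14: 0xa4 (blk 20, set 4) → MISS  vc=[60, 23, 12]
15: 0x60 (blk 12, set 4) → VC-HIT  vc=[60, 23, 20]

MISSES = 6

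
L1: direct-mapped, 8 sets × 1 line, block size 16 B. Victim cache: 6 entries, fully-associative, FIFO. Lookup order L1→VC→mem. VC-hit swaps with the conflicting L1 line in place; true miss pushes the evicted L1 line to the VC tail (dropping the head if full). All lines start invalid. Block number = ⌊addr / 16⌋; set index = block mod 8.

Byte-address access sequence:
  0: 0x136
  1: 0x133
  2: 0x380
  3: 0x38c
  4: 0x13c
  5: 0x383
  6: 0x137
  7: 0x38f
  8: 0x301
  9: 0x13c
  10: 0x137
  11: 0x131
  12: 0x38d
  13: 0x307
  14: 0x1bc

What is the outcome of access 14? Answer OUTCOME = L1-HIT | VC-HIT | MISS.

0: 0x136 (blk 19, set 3) → MISS  vc=[]
1: 0x133 (blk 19, set 3) → L1-HIT  vc=[]
2: 0x380 (blk 56, set 0) → MISS  vc=[]
3: 0x38c (blk 56, set 0) → L1-HIT  vc=[]
4: 0x13c (blk 19, set 3) → L1-HIT  vc=[]
5: 0x383 (blk 56, set 0) → L1-HIT  vc=[]
6: 0x137 (blk 19, set 3) → L1-HIT  vc=[]
7: 0x38f (blk 56, set 0) → L1-HIT  vc=[]
8: 0x301 (blk 48, set 0) → MISS  vc=[56]
9: 0x13c (blk 19, set 3) → L1-HIT  vc=[56]
10: 0x137 (blk 19, set 3) → L1-HIT  vc=[56]
11: 0x131 (blk 19, set 3) → L1-HIT  vc=[56]
12: 0x38d (blk 56, set 0) → VC-HIT  vc=[48]
13: 0x307 (blk 48, set 0) → VC-HIT  vc=[56]
14: 0x1bc (blk 27, set 3) → MISS  vc=[56, 19]

OUTCOME = MISS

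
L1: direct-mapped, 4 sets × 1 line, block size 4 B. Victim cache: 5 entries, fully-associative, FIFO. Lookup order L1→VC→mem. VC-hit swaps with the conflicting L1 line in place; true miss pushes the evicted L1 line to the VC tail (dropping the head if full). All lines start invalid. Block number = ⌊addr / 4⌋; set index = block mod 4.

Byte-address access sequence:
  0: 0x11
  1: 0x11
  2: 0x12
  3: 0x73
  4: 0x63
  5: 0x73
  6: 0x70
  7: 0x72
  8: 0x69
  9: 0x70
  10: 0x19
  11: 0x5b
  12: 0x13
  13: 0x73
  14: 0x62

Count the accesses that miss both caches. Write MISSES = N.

MISSES = 6

0: 0x11 (blk 4, set 0) → MISS  vc=[]
1: 0x11 (blk 4, set 0) → L1-HIT  vc=[]
2: 0x12 (blk 4, set 0) → L1-HIT  vc=[]
3: 0x73 (blk 28, set 0) → MISS  vc=[4]
4: 0x63 (blk 24, set 0) → MISS  vc=[4, 28]
5: 0x73 (blk 28, set 0) → VC-HIT  vc=[4, 24]
6: 0x70 (blk 28, set 0) → L1-HIT  vc=[4, 24]
7: 0x72 (blk 28, set 0) → L1-HIT  vc=[4, 24]
8: 0x69 (blk 26, set 2) → MISS  vc=[4, 24]
9: 0x70 (blk 28, set 0) → L1-HIT  vc=[4, 24]
10: 0x19 (blk 6, set 2) → MISS  vc=[4, 24, 26]
11: 0x5b (blk 22, set 2) → MISS  vc=[4, 24, 26, 6]
12: 0x13 (blk 4, set 0) → VC-HIT  vc=[28, 24, 26, 6]
13: 0x73 (blk 28, set 0) → VC-HIT  vc=[4, 24, 26, 6]
14: 0x62 (blk 24, set 0) → VC-HIT  vc=[4, 28, 26, 6]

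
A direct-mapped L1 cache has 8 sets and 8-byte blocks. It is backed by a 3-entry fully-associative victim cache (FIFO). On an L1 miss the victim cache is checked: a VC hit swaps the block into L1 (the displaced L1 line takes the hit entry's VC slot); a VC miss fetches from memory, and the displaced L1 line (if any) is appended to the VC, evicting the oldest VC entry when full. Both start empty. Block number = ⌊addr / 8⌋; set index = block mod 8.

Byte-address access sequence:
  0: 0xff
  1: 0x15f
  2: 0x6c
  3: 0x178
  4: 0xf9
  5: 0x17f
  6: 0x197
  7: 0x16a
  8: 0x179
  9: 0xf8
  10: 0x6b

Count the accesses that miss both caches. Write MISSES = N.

MISSES = 6

#0 0xff→b31/s7 MISS; vc=[]
#1 0x15f→b43/s3 MISS; vc=[]
#2 0x6c→b13/s5 MISS; vc=[]
#3 0x178→b47/s7 MISS; vc=[31]
#4 0xf9→b31/s7 VC-HIT; vc=[47]
#5 0x17f→b47/s7 VC-HIT; vc=[31]
#6 0x197→b50/s2 MISS; vc=[31]
#7 0x16a→b45/s5 MISS; vc=[31,13]
#8 0x179→b47/s7 L1-HIT; vc=[31,13]
#9 0xf8→b31/s7 VC-HIT; vc=[47,13]
#10 0x6b→b13/s5 VC-HIT; vc=[47,45]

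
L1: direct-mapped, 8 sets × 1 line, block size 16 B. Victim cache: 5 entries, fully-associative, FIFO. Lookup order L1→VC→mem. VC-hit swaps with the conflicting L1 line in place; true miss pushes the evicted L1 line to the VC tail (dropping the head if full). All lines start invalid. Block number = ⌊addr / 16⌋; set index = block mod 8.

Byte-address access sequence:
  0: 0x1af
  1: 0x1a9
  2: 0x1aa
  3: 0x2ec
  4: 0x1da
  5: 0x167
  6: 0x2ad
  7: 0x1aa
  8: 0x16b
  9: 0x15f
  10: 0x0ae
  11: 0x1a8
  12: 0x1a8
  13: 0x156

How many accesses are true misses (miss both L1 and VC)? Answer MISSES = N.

MISSES = 7

0: 0x1af (blk 26, set 2) → MISS  vc=[]
1: 0x1a9 (blk 26, set 2) → L1-HIT  vc=[]
2: 0x1aa (blk 26, set 2) → L1-HIT  vc=[]
3: 0x2ec (blk 46, set 6) → MISS  vc=[]
4: 0x1da (blk 29, set 5) → MISS  vc=[]
5: 0x167 (blk 22, set 6) → MISS  vc=[46]
6: 0x2ad (blk 42, set 2) → MISS  vc=[46, 26]
7: 0x1aa (blk 26, set 2) → VC-HIT  vc=[46, 42]
8: 0x16b (blk 22, set 6) → L1-HIT  vc=[46, 42]
9: 0x15f (blk 21, set 5) → MISS  vc=[46, 42, 29]
10: 0xae (blk 10, set 2) → MISS  vc=[46, 42, 29, 26]
11: 0x1a8 (blk 26, set 2) → VC-HIT  vc=[46, 42, 29, 10]
12: 0x1a8 (blk 26, set 2) → L1-HIT  vc=[46, 42, 29, 10]
13: 0x156 (blk 21, set 5) → L1-HIT  vc=[46, 42, 29, 10]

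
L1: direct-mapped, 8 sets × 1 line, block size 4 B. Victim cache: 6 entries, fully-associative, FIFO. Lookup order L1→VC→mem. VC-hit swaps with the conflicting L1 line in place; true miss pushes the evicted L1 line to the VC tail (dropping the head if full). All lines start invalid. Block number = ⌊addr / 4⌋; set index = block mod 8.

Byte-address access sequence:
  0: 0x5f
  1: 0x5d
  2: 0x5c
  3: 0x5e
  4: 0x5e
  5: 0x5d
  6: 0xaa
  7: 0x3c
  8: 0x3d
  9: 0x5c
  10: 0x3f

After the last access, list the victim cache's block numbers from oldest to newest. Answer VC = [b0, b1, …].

VC = [23]

  [0] addr=0x5f blk=23 s=7: MISS | VC []
  [1] addr=0x5d blk=23 s=7: L1-HIT | VC []
  [2] addr=0x5c blk=23 s=7: L1-HIT | VC []
  [3] addr=0x5e blk=23 s=7: L1-HIT | VC []
  [4] addr=0x5e blk=23 s=7: L1-HIT | VC []
  [5] addr=0x5d blk=23 s=7: L1-HIT | VC []
  [6] addr=0xaa blk=42 s=2: MISS | VC []
  [7] addr=0x3c blk=15 s=7: MISS | VC [23]
  [8] addr=0x3d blk=15 s=7: L1-HIT | VC [23]
  [9] addr=0x5c blk=23 s=7: VC-HIT | VC [15]
  [10] addr=0x3f blk=15 s=7: VC-HIT | VC [23]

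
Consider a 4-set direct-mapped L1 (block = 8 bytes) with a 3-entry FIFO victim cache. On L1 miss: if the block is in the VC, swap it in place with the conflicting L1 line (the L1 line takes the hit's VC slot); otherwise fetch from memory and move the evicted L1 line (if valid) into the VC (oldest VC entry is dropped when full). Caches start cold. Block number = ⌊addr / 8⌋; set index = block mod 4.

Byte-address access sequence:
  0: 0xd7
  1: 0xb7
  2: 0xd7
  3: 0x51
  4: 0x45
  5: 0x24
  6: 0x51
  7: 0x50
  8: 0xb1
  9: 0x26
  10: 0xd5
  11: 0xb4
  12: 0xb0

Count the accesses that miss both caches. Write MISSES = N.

  [0] addr=0xd7 blk=26 s=2: MISS | VC []
  [1] addr=0xb7 blk=22 s=2: MISS | VC [26]
  [2] addr=0xd7 blk=26 s=2: VC-HIT | VC [22]
  [3] addr=0x51 blk=10 s=2: MISS | VC [22, 26]
  [4] addr=0x45 blk=8 s=0: MISS | VC [22, 26]
  [5] addr=0x24 blk=4 s=0: MISS | VC [22, 26, 8]
  [6] addr=0x51 blk=10 s=2: L1-HIT | VC [22, 26, 8]
  [7] addr=0x50 blk=10 s=2: L1-HIT | VC [22, 26, 8]
  [8] addr=0xb1 blk=22 s=2: VC-HIT | VC [10, 26, 8]
  [9] addr=0x26 blk=4 s=0: L1-HIT | VC [10, 26, 8]
  [10] addr=0xd5 blk=26 s=2: VC-HIT | VC [10, 22, 8]
  [11] addr=0xb4 blk=22 s=2: VC-HIT | VC [10, 26, 8]
  [12] addr=0xb0 blk=22 s=2: L1-HIT | VC [10, 26, 8]

MISSES = 5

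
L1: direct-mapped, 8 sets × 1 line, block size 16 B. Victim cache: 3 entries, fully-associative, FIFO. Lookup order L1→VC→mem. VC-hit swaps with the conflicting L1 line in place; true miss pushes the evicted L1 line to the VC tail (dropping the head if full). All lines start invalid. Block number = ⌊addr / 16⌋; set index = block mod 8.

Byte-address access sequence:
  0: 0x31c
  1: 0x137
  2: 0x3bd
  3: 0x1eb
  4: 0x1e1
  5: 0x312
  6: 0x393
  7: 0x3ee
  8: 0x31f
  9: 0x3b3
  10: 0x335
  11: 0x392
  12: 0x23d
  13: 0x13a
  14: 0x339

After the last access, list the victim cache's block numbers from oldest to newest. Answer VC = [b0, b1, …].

VC = [59, 19, 35]

0: 0x31c (blk 49, set 1) → MISS  vc=[]
1: 0x137 (blk 19, set 3) → MISS  vc=[]
2: 0x3bd (blk 59, set 3) → MISS  vc=[19]
3: 0x1eb (blk 30, set 6) → MISS  vc=[19]
4: 0x1e1 (blk 30, set 6) → L1-HIT  vc=[19]
5: 0x312 (blk 49, set 1) → L1-HIT  vc=[19]
6: 0x393 (blk 57, set 1) → MISS  vc=[19, 49]
7: 0x3ee (blk 62, set 6) → MISS  vc=[19, 49, 30]
8: 0x31f (blk 49, set 1) → VC-HIT  vc=[19, 57, 30]
9: 0x3b3 (blk 59, set 3) → L1-HIT  vc=[19, 57, 30]
10: 0x335 (blk 51, set 3) → MISS  vc=[57, 30, 59]
11: 0x392 (blk 57, set 1) → VC-HIT  vc=[49, 30, 59]
12: 0x23d (blk 35, set 3) → MISS  vc=[30, 59, 51]
13: 0x13a (blk 19, set 3) → MISS  vc=[59, 51, 35]
14: 0x339 (blk 51, set 3) → VC-HIT  vc=[59, 19, 35]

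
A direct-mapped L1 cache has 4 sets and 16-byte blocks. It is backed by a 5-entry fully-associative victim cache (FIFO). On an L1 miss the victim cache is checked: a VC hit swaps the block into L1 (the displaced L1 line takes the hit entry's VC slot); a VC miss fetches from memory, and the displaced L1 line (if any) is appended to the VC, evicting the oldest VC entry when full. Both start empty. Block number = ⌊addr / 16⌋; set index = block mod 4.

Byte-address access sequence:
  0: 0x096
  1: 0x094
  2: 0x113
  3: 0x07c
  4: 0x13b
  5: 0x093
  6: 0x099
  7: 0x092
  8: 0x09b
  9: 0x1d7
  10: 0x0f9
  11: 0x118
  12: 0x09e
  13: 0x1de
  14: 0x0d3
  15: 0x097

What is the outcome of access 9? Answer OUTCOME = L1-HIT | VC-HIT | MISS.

OUTCOME = MISS

0: 0x96 (blk 9, set 1) → MISS  vc=[]
1: 0x94 (blk 9, set 1) → L1-HIT  vc=[]
2: 0x113 (blk 17, set 1) → MISS  vc=[9]
3: 0x7c (blk 7, set 3) → MISS  vc=[9]
4: 0x13b (blk 19, set 3) → MISS  vc=[9, 7]
5: 0x93 (blk 9, set 1) → VC-HIT  vc=[17, 7]
6: 0x99 (blk 9, set 1) → L1-HIT  vc=[17, 7]
7: 0x92 (blk 9, set 1) → L1-HIT  vc=[17, 7]
8: 0x9b (blk 9, set 1) → L1-HIT  vc=[17, 7]
9: 0x1d7 (blk 29, set 1) → MISS  vc=[17, 7, 9]
10: 0xf9 (blk 15, set 3) → MISS  vc=[17, 7, 9, 19]
11: 0x118 (blk 17, set 1) → VC-HIT  vc=[29, 7, 9, 19]
12: 0x9e (blk 9, set 1) → VC-HIT  vc=[29, 7, 17, 19]
13: 0x1de (blk 29, set 1) → VC-HIT  vc=[9, 7, 17, 19]
14: 0xd3 (blk 13, set 1) → MISS  vc=[9, 7, 17, 19, 29]
15: 0x97 (blk 9, set 1) → VC-HIT  vc=[13, 7, 17, 19, 29]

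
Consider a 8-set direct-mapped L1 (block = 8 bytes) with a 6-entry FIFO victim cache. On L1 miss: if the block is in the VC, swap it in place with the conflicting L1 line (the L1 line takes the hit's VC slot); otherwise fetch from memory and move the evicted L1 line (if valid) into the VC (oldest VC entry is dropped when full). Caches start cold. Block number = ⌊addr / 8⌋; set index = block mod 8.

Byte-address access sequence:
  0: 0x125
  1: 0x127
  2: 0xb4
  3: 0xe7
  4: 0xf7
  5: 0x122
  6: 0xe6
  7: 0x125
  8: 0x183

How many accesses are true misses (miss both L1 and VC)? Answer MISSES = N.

#0 0x125→b36/s4 MISS; vc=[]
#1 0x127→b36/s4 L1-HIT; vc=[]
#2 0xb4→b22/s6 MISS; vc=[]
#3 0xe7→b28/s4 MISS; vc=[36]
#4 0xf7→b30/s6 MISS; vc=[36,22]
#5 0x122→b36/s4 VC-HIT; vc=[28,22]
#6 0xe6→b28/s4 VC-HIT; vc=[36,22]
#7 0x125→b36/s4 VC-HIT; vc=[28,22]
#8 0x183→b48/s0 MISS; vc=[28,22]

MISSES = 5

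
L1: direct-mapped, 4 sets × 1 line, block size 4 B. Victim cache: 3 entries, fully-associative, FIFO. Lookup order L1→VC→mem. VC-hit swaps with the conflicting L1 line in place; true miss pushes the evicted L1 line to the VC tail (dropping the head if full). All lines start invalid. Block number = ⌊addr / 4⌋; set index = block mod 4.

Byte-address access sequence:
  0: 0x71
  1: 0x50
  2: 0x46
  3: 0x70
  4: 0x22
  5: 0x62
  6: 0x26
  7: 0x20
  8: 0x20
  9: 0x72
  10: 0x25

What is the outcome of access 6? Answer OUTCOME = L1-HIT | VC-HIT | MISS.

OUTCOME = MISS

0: 0x71 (blk 28, set 0) → MISS  vc=[]
1: 0x50 (blk 20, set 0) → MISS  vc=[28]
2: 0x46 (blk 17, set 1) → MISS  vc=[28]
3: 0x70 (blk 28, set 0) → VC-HIT  vc=[20]
4: 0x22 (blk 8, set 0) → MISS  vc=[20, 28]
5: 0x62 (blk 24, set 0) → MISS  vc=[20, 28, 8]
6: 0x26 (blk 9, set 1) → MISS  vc=[28, 8, 17]
7: 0x20 (blk 8, set 0) → VC-HIT  vc=[28, 24, 17]
8: 0x20 (blk 8, set 0) → L1-HIT  vc=[28, 24, 17]
9: 0x72 (blk 28, set 0) → VC-HIT  vc=[8, 24, 17]
10: 0x25 (blk 9, set 1) → L1-HIT  vc=[8, 24, 17]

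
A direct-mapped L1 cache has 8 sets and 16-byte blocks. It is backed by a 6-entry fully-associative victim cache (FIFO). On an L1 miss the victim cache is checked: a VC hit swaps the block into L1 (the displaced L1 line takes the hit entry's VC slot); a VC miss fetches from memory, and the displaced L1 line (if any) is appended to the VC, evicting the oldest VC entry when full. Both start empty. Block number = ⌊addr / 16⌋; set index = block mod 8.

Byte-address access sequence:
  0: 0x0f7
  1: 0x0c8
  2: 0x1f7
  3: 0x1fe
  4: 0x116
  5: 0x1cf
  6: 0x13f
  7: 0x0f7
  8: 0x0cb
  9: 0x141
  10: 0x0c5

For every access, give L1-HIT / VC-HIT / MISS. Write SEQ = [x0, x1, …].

SEQ = [MISS, MISS, MISS, L1-HIT, MISS, MISS, MISS, VC-HIT, VC-HIT, MISS, VC-HIT]

  [0] addr=0xf7 blk=15 s=7: MISS | VC []
  [1] addr=0xc8 blk=12 s=4: MISS | VC []
  [2] addr=0x1f7 blk=31 s=7: MISS | VC [15]
  [3] addr=0x1fe blk=31 s=7: L1-HIT | VC [15]
  [4] addr=0x116 blk=17 s=1: MISS | VC [15]
  [5] addr=0x1cf blk=28 s=4: MISS | VC [15, 12]
  [6] addr=0x13f blk=19 s=3: MISS | VC [15, 12]
  [7] addr=0xf7 blk=15 s=7: VC-HIT | VC [31, 12]
  [8] addr=0xcb blk=12 s=4: VC-HIT | VC [31, 28]
  [9] addr=0x141 blk=20 s=4: MISS | VC [31, 28, 12]
  [10] addr=0xc5 blk=12 s=4: VC-HIT | VC [31, 28, 20]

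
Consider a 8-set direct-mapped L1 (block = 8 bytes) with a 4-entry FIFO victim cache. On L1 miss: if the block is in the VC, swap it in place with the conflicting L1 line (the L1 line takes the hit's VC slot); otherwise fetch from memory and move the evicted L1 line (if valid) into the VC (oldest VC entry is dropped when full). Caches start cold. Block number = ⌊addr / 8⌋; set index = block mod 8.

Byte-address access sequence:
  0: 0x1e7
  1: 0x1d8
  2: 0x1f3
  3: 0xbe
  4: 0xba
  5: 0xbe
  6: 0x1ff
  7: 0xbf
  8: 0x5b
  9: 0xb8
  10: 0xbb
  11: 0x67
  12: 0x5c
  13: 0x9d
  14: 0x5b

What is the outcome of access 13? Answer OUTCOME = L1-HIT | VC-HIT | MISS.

OUTCOME = MISS

0: 0x1e7 (blk 60, set 4) → MISS  vc=[]
1: 0x1d8 (blk 59, set 3) → MISS  vc=[]
2: 0x1f3 (blk 62, set 6) → MISS  vc=[]
3: 0xbe (blk 23, set 7) → MISS  vc=[]
4: 0xba (blk 23, set 7) → L1-HIT  vc=[]
5: 0xbe (blk 23, set 7) → L1-HIT  vc=[]
6: 0x1ff (blk 63, set 7) → MISS  vc=[23]
7: 0xbf (blk 23, set 7) → VC-HIT  vc=[63]
8: 0x5b (blk 11, set 3) → MISS  vc=[63, 59]
9: 0xb8 (blk 23, set 7) → L1-HIT  vc=[63, 59]
10: 0xbb (blk 23, set 7) → L1-HIT  vc=[63, 59]
11: 0x67 (blk 12, set 4) → MISS  vc=[63, 59, 60]
12: 0x5c (blk 11, set 3) → L1-HIT  vc=[63, 59, 60]
13: 0x9d (blk 19, set 3) → MISS  vc=[63, 59, 60, 11]
14: 0x5b (blk 11, set 3) → VC-HIT  vc=[63, 59, 60, 19]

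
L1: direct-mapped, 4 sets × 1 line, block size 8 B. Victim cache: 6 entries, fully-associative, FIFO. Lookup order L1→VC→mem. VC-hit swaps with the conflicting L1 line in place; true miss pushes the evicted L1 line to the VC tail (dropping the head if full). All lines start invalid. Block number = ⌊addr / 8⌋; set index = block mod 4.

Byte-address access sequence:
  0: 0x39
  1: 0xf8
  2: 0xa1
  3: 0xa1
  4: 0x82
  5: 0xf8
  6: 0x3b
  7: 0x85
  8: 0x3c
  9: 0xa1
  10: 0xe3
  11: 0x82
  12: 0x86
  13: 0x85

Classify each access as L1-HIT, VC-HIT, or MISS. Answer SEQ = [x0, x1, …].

SEQ = [MISS, MISS, MISS, L1-HIT, MISS, L1-HIT, VC-HIT, L1-HIT, L1-HIT, VC-HIT, MISS, VC-HIT, L1-HIT, L1-HIT]

#0 0x39→b7/s3 MISS; vc=[]
#1 0xf8→b31/s3 MISS; vc=[7]
#2 0xa1→b20/s0 MISS; vc=[7]
#3 0xa1→b20/s0 L1-HIT; vc=[7]
#4 0x82→b16/s0 MISS; vc=[7,20]
#5 0xf8→b31/s3 L1-HIT; vc=[7,20]
#6 0x3b→b7/s3 VC-HIT; vc=[31,20]
#7 0x85→b16/s0 L1-HIT; vc=[31,20]
#8 0x3c→b7/s3 L1-HIT; vc=[31,20]
#9 0xa1→b20/s0 VC-HIT; vc=[31,16]
#10 0xe3→b28/s0 MISS; vc=[31,16,20]
#11 0x82→b16/s0 VC-HIT; vc=[31,28,20]
#12 0x86→b16/s0 L1-HIT; vc=[31,28,20]
#13 0x85→b16/s0 L1-HIT; vc=[31,28,20]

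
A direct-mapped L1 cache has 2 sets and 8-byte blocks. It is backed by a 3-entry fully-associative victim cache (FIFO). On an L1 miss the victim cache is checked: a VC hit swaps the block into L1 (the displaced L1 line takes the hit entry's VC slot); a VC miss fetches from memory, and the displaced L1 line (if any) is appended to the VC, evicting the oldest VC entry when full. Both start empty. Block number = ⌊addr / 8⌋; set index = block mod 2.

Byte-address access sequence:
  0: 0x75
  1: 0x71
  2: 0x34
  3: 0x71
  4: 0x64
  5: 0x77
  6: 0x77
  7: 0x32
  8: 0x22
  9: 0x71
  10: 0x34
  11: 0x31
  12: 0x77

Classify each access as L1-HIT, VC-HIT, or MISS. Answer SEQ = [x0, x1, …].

#0 0x75→b14/s0 MISS; vc=[]
#1 0x71→b14/s0 L1-HIT; vc=[]
#2 0x34→b6/s0 MISS; vc=[14]
#3 0x71→b14/s0 VC-HIT; vc=[6]
#4 0x64→b12/s0 MISS; vc=[6,14]
#5 0x77→b14/s0 VC-HIT; vc=[6,12]
#6 0x77→b14/s0 L1-HIT; vc=[6,12]
#7 0x32→b6/s0 VC-HIT; vc=[14,12]
#8 0x22→b4/s0 MISS; vc=[14,12,6]
#9 0x71→b14/s0 VC-HIT; vc=[4,12,6]
#10 0x34→b6/s0 VC-HIT; vc=[4,12,14]
#11 0x31→b6/s0 L1-HIT; vc=[4,12,14]
#12 0x77→b14/s0 VC-HIT; vc=[4,12,6]

SEQ = [MISS, L1-HIT, MISS, VC-HIT, MISS, VC-HIT, L1-HIT, VC-HIT, MISS, VC-HIT, VC-HIT, L1-HIT, VC-HIT]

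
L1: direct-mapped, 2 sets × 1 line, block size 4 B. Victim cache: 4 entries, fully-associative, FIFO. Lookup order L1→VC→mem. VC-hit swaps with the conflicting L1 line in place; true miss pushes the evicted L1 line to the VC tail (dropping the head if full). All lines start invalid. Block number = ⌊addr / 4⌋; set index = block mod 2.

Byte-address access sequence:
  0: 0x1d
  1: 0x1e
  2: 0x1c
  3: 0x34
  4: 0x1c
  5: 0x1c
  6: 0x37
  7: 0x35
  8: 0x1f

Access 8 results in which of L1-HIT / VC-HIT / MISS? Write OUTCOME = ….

  [0] addr=0x1d blk=7 s=1: MISS | VC []
  [1] addr=0x1e blk=7 s=1: L1-HIT | VC []
  [2] addr=0x1c blk=7 s=1: L1-HIT | VC []
  [3] addr=0x34 blk=13 s=1: MISS | VC [7]
  [4] addr=0x1c blk=7 s=1: VC-HIT | VC [13]
  [5] addr=0x1c blk=7 s=1: L1-HIT | VC [13]
  [6] addr=0x37 blk=13 s=1: VC-HIT | VC [7]
  [7] addr=0x35 blk=13 s=1: L1-HIT | VC [7]
  [8] addr=0x1f blk=7 s=1: VC-HIT | VC [13]

OUTCOME = VC-HIT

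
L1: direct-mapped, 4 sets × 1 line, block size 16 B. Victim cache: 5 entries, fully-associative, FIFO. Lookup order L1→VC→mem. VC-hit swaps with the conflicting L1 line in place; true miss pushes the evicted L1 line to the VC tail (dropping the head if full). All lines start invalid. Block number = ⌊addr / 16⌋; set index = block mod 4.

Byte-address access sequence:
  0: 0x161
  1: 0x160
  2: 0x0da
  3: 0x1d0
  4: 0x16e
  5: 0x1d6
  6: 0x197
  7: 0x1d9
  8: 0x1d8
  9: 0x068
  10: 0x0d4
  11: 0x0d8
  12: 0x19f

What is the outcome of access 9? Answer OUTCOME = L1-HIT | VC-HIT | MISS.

  [0] addr=0x161 blk=22 s=2: MISS | VC []
  [1] addr=0x160 blk=22 s=2: L1-HIT | VC []
  [2] addr=0xda blk=13 s=1: MISS | VC []
  [3] addr=0x1d0 blk=29 s=1: MISS | VC [13]
  [4] addr=0x16e blk=22 s=2: L1-HIT | VC [13]
  [5] addr=0x1d6 blk=29 s=1: L1-HIT | VC [13]
  [6] addr=0x197 blk=25 s=1: MISS | VC [13, 29]
  [7] addr=0x1d9 blk=29 s=1: VC-HIT | VC [13, 25]
  [8] addr=0x1d8 blk=29 s=1: L1-HIT | VC [13, 25]
  [9] addr=0x68 blk=6 s=2: MISS | VC [13, 25, 22]
  [10] addr=0xd4 blk=13 s=1: VC-HIT | VC [29, 25, 22]
  [11] addr=0xd8 blk=13 s=1: L1-HIT | VC [29, 25, 22]
  [12] addr=0x19f blk=25 s=1: VC-HIT | VC [29, 13, 22]

OUTCOME = MISS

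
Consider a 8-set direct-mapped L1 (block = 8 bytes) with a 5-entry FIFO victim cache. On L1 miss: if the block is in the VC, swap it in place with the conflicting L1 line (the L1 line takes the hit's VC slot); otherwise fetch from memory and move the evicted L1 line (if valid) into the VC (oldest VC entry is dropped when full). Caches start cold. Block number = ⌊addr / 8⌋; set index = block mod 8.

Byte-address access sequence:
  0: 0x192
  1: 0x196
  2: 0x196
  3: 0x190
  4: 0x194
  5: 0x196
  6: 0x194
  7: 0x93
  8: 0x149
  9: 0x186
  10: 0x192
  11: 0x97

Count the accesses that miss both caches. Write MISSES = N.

#0 0x192→b50/s2 MISS; vc=[]
#1 0x196→b50/s2 L1-HIT; vc=[]
#2 0x196→b50/s2 L1-HIT; vc=[]
#3 0x190→b50/s2 L1-HIT; vc=[]
#4 0x194→b50/s2 L1-HIT; vc=[]
#5 0x196→b50/s2 L1-HIT; vc=[]
#6 0x194→b50/s2 L1-HIT; vc=[]
#7 0x93→b18/s2 MISS; vc=[50]
#8 0x149→b41/s1 MISS; vc=[50]
#9 0x186→b48/s0 MISS; vc=[50]
#10 0x192→b50/s2 VC-HIT; vc=[18]
#11 0x97→b18/s2 VC-HIT; vc=[50]

MISSES = 4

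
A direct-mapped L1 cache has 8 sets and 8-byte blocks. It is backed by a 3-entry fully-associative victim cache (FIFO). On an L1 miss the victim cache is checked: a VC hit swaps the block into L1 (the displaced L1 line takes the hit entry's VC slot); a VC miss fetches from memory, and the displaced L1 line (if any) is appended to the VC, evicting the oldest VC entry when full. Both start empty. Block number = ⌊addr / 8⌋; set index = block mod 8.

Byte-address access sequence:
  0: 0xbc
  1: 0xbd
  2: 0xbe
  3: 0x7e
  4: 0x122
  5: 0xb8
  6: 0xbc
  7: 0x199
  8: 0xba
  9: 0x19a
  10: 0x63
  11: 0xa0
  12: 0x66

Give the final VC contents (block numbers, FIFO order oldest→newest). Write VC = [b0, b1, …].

VC = [15, 36, 20]

0: 0xbc (blk 23, set 7) → MISS  vc=[]
1: 0xbd (blk 23, set 7) → L1-HIT  vc=[]
2: 0xbe (blk 23, set 7) → L1-HIT  vc=[]
3: 0x7e (blk 15, set 7) → MISS  vc=[23]
4: 0x122 (blk 36, set 4) → MISS  vc=[23]
5: 0xb8 (blk 23, set 7) → VC-HIT  vc=[15]
6: 0xbc (blk 23, set 7) → L1-HIT  vc=[15]
7: 0x199 (blk 51, set 3) → MISS  vc=[15]
8: 0xba (blk 23, set 7) → L1-HIT  vc=[15]
9: 0x19a (blk 51, set 3) → L1-HIT  vc=[15]
10: 0x63 (blk 12, set 4) → MISS  vc=[15, 36]
11: 0xa0 (blk 20, set 4) → MISS  vc=[15, 36, 12]
12: 0x66 (blk 12, set 4) → VC-HIT  vc=[15, 36, 20]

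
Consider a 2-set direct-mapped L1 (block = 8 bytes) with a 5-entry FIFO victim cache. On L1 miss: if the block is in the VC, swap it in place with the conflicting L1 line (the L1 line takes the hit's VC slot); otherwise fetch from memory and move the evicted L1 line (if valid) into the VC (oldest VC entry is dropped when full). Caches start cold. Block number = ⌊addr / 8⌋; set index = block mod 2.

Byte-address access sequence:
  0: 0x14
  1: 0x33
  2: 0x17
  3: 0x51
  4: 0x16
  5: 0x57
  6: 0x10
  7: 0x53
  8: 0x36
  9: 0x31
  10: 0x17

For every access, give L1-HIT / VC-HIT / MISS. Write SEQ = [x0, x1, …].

#0 0x14→b2/s0 MISS; vc=[]
#1 0x33→b6/s0 MISS; vc=[2]
#2 0x17→b2/s0 VC-HIT; vc=[6]
#3 0x51→b10/s0 MISS; vc=[6,2]
#4 0x16→b2/s0 VC-HIT; vc=[6,10]
#5 0x57→b10/s0 VC-HIT; vc=[6,2]
#6 0x10→b2/s0 VC-HIT; vc=[6,10]
#7 0x53→b10/s0 VC-HIT; vc=[6,2]
#8 0x36→b6/s0 VC-HIT; vc=[10,2]
#9 0x31→b6/s0 L1-HIT; vc=[10,2]
#10 0x17→b2/s0 VC-HIT; vc=[10,6]

SEQ = [MISS, MISS, VC-HIT, MISS, VC-HIT, VC-HIT, VC-HIT, VC-HIT, VC-HIT, L1-HIT, VC-HIT]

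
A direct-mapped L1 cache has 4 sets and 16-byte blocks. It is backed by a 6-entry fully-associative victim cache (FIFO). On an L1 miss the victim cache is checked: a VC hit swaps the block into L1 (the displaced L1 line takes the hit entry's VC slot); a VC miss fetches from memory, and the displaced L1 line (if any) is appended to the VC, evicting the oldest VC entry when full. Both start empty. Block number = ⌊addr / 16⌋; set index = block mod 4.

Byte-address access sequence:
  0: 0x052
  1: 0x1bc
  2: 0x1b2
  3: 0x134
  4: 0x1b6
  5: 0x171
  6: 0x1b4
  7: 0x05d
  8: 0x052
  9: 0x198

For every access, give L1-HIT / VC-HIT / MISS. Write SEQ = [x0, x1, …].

SEQ = [MISS, MISS, L1-HIT, MISS, VC-HIT, MISS, VC-HIT, L1-HIT, L1-HIT, MISS]

  [0] addr=0x52 blk=5 s=1: MISS | VC []
  [1] addr=0x1bc blk=27 s=3: MISS | VC []
  [2] addr=0x1b2 blk=27 s=3: L1-HIT | VC []
  [3] addr=0x134 blk=19 s=3: MISS | VC [27]
  [4] addr=0x1b6 blk=27 s=3: VC-HIT | VC [19]
  [5] addr=0x171 blk=23 s=3: MISS | VC [19, 27]
  [6] addr=0x1b4 blk=27 s=3: VC-HIT | VC [19, 23]
  [7] addr=0x5d blk=5 s=1: L1-HIT | VC [19, 23]
  [8] addr=0x52 blk=5 s=1: L1-HIT | VC [19, 23]
  [9] addr=0x198 blk=25 s=1: MISS | VC [19, 23, 5]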